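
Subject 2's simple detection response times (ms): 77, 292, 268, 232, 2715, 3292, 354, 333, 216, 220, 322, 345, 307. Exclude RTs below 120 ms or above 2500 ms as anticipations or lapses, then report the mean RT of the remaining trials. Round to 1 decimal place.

288.9 ms

Excluded: 77, 2715, 3292
Retained (n=10): Σ = 2889
Mean = 2889/10 = 288.9000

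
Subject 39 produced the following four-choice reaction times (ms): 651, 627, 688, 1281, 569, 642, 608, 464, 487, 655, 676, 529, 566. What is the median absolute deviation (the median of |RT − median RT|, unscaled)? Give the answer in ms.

58 ms

Sorted: 464, 487, 529, 566, 569, 608, 627, 642, 651, 655, 676, 688, 1281 → median = 627
|x − 627|: 24, 0, 61, 654, 58, 15, 19, 163, 140, 28, 49, 98, 61
Sorted deviations: 0, 15, 19, 24, 28, 49, 58, 61, 61, 98, 140, 163, 654 → MAD = 58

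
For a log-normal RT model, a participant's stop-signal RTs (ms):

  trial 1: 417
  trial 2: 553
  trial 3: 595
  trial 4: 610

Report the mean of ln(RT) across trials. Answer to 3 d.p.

ln(RT): 6.0331, 6.3154, 6.3886, 6.4135
Σ ln(RT) = 25.1505
Mean = 25.1505/4 = 6.28762

6.288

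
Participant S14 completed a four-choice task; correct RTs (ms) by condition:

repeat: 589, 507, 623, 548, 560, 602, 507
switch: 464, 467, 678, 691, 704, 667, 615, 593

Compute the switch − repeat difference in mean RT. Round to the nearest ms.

48 ms

M(repeat) = 3936/7 = 562.286
M(switch) = 4879/8 = 609.875
Difference = 609.875 − 562.286 = 47.589 ms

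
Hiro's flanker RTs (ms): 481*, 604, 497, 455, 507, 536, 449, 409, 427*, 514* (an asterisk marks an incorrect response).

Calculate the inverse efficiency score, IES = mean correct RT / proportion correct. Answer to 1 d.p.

705.5 ms

Correct trials (n=7): 604, 497, 455, 507, 536, 449, 409
Mean correct RT = 3457/7 = 493.8571 ms
Proportion correct = 7/10
IES = 493.8571 / (7/10) = 705.510 ms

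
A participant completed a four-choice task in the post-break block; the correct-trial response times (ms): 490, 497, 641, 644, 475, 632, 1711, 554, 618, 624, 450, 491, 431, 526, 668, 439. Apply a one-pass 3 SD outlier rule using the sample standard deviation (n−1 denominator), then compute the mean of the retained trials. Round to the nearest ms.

545 ms

n = 16, ΣRT = 9891, M = 618.188
Σ(x−M)² = 1373982.44; s = √(1373982.44/15) = 302.653
Cutoffs: 618.188 ± 3·302.653 → [-289.8, 1526.1]
Outside: 1711 → excluded.
Retained (n=15): Σ = 8180, mean = 8180/15 = 545.333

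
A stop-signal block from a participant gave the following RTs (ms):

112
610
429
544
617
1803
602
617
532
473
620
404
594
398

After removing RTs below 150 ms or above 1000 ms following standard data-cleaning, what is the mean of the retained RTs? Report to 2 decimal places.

536.67 ms

Excluded: 112, 1803
Retained (n=12): Σ = 6440
Mean = 6440/12 = 536.6667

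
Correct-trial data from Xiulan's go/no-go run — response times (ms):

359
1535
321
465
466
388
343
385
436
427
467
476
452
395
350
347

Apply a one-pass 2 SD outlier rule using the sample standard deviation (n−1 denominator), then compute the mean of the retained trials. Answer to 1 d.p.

n = 16, ΣRT = 7612, M = 475.750
Σ(x−M)² = 1236865.00; s = √(1236865.00/15) = 287.154
Cutoffs: 475.750 ± 2·287.154 → [-98.6, 1050.1]
Outside: 1535 → excluded.
Retained (n=15): Σ = 6077, mean = 6077/15 = 405.133

405.1 ms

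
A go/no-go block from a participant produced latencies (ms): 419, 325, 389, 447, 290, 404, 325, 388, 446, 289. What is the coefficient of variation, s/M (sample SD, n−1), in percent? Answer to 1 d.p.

16.2%

n = 10, Σ = 3722, M = 372.2000
Σ(x−M)² = 32909.600; s = √(32909.600/9) = 60.4700
CV = 60.4700 / 372.2000 = 0.16247 = 16.247%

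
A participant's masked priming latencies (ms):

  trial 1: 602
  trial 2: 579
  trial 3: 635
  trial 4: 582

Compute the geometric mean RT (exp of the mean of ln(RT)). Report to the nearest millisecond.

599 ms

ln(RT): 6.4003, 6.3613, 6.4536, 6.3665
Mean ln(RT) = 25.5817/4 = 6.39541
Geometric mean = exp(6.39541) = 599.09 ms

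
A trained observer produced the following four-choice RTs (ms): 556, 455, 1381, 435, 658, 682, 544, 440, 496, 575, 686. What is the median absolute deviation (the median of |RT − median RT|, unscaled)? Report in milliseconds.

102 ms

Sorted: 435, 440, 455, 496, 544, 556, 575, 658, 682, 686, 1381 → median = 556
|x − 556|: 0, 101, 825, 121, 102, 126, 12, 116, 60, 19, 130
Sorted deviations: 0, 12, 19, 60, 101, 102, 116, 121, 126, 130, 825 → MAD = 102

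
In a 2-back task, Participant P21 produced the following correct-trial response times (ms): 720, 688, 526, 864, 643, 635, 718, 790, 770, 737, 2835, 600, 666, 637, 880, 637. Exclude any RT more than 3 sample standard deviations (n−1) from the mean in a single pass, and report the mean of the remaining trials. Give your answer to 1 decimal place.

n = 16, ΣRT = 13346, M = 834.125
Σ(x−M)² = 4401769.75; s = √(4401769.75/15) = 541.711
Cutoffs: 834.125 ± 3·541.711 → [-791.0, 2459.3]
Outside: 2835 → excluded.
Retained (n=15): Σ = 10511, mean = 10511/15 = 700.733

700.7 ms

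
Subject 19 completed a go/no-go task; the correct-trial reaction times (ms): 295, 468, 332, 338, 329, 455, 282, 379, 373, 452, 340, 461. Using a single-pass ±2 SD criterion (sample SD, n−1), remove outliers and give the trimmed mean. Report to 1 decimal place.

375.3 ms

n = 12, ΣRT = 4504, M = 375.333
Σ(x−M)² = 50000.67; s = √(50000.67/11) = 67.420
Cutoffs: 375.333 ± 2·67.420 → [240.5, 510.2]
No RTs fall outside the cutoffs; all 12 retained. Mean = 4504/12 = 375.333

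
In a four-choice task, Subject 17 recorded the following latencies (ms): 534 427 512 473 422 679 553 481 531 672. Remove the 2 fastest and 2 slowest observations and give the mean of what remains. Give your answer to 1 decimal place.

Sorted: 422, 427, 473, 481, 512, 531, 534, 553, 672, 679
Drop lowest 2 (422, 427) and highest 2 (672, 679)
Remaining (n=6): Σ = 3084, mean = 3084/6 = 514.000

514.0 ms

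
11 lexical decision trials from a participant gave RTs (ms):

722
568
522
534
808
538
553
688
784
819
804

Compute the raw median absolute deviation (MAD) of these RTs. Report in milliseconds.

120 ms

Sorted: 522, 534, 538, 553, 568, 688, 722, 784, 804, 808, 819 → median = 688
|x − 688|: 34, 120, 166, 154, 120, 150, 135, 0, 96, 131, 116
Sorted deviations: 0, 34, 96, 116, 120, 120, 131, 135, 150, 154, 166 → MAD = 120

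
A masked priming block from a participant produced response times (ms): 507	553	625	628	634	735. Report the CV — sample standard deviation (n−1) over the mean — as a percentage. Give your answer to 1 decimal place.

n = 6, Σ = 3682, M = 613.6667
Σ(x−M)² = 30527.333; s = √(30527.333/5) = 78.1375
CV = 78.1375 / 613.6667 = 0.12733 = 12.733%

12.7%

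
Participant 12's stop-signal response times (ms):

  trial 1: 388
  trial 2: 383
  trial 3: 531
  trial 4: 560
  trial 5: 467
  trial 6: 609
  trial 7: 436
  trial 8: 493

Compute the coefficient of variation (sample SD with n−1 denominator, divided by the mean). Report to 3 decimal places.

0.167

n = 8, Σ = 3867, M = 483.3750
Σ(x−M)² = 45697.875; s = √(45697.875/7) = 80.7977
CV = 80.7977 / 483.3750 = 0.16715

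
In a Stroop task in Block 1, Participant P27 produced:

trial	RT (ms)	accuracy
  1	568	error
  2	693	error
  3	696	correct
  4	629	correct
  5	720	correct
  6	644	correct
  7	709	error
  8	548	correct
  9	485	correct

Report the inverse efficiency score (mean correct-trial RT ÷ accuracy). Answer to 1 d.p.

Correct trials (n=6): 696, 629, 720, 644, 548, 485
Mean correct RT = 3722/6 = 620.3333 ms
Proportion correct = 6/9
IES = 620.3333 / (6/9) = 930.500 ms

930.5 ms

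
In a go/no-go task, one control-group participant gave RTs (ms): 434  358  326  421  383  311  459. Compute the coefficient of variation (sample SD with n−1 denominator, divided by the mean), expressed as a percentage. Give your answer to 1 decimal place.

n = 7, Σ = 2692, M = 384.5714
Σ(x−M)² = 18861.714; s = √(18861.714/6) = 56.0680
CV = 56.0680 / 384.5714 = 0.14579 = 14.579%

14.6%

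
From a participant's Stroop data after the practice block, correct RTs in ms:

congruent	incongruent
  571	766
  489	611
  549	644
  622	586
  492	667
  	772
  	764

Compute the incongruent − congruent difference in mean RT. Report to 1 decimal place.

142.5 ms

M(congruent) = 2723/5 = 544.600
M(incongruent) = 4810/7 = 687.143
Difference = 687.143 − 544.600 = 142.543 ms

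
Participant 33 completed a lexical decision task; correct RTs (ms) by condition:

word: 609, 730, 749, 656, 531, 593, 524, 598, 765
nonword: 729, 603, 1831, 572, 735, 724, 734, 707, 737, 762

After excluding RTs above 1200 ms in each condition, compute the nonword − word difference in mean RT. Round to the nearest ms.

61 ms

nonword: exclude 1831
M(word) = 5755/9 = 639.444
M(nonword) = 6303/9 = 700.333
Difference = 700.333 − 639.444 = 60.889 ms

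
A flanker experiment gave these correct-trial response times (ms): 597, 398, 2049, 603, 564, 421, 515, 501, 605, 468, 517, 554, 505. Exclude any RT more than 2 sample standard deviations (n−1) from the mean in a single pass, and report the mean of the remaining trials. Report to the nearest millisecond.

n = 13, ΣRT = 8297, M = 638.231
Σ(x−M)² = 2207264.31; s = √(2207264.31/12) = 428.881
Cutoffs: 638.231 ± 2·428.881 → [-219.5, 1496.0]
Outside: 2049 → excluded.
Retained (n=12): Σ = 6248, mean = 6248/12 = 520.667

521 ms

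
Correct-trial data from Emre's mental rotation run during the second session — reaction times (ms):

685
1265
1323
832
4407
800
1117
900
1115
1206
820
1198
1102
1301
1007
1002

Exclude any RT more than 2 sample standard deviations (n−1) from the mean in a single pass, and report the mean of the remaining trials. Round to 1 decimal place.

n = 16, ΣRT = 20080, M = 1255.000
Σ(x−M)² = 11161264.00; s = √(11161264.00/15) = 862.603
Cutoffs: 1255.000 ± 2·862.603 → [-470.2, 2980.2]
Outside: 4407 → excluded.
Retained (n=15): Σ = 15673, mean = 15673/15 = 1044.867

1044.9 ms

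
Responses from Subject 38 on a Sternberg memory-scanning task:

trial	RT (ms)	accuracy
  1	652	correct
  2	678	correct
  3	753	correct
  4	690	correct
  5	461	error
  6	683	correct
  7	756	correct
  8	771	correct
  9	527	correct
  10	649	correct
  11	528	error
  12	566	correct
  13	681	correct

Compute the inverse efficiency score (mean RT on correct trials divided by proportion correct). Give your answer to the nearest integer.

796 ms

Correct trials (n=11): 652, 678, 753, 690, 683, 756, 771, 527, 649, 566, 681
Mean correct RT = 7406/11 = 673.2727 ms
Proportion correct = 11/13
IES = 673.2727 / (11/13) = 795.686 ms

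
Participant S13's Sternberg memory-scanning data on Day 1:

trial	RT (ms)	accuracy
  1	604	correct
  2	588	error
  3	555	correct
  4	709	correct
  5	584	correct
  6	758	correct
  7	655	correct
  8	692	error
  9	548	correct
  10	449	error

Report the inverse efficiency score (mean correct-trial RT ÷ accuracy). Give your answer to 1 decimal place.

900.6 ms

Correct trials (n=7): 604, 555, 709, 584, 758, 655, 548
Mean correct RT = 4413/7 = 630.4286 ms
Proportion correct = 7/10
IES = 630.4286 / (7/10) = 900.612 ms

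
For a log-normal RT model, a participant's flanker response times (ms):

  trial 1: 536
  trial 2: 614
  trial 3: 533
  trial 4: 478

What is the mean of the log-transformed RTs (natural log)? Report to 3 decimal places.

ln(RT): 6.2841, 6.4200, 6.2785, 6.1696
Σ ln(RT) = 25.1523
Mean = 25.1523/4 = 6.28807

6.288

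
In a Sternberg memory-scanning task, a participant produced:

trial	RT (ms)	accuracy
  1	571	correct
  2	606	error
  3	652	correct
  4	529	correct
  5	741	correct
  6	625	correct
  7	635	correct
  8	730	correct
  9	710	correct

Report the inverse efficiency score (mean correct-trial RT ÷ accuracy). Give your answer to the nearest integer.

730 ms

Correct trials (n=8): 571, 652, 529, 741, 625, 635, 730, 710
Mean correct RT = 5193/8 = 649.1250 ms
Proportion correct = 8/9
IES = 649.1250 / (8/9) = 730.266 ms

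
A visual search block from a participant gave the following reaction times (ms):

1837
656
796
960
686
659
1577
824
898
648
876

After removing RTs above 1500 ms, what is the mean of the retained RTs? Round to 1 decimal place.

Excluded: 1577, 1837
Retained (n=9): Σ = 7003
Mean = 7003/9 = 778.1111

778.1 ms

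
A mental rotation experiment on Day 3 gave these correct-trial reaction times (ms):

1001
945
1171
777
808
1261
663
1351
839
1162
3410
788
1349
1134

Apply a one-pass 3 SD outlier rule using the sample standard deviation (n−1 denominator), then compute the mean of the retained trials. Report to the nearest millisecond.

n = 14, ΣRT = 16659, M = 1189.929
Σ(x−M)² = 5963696.93; s = √(5963696.93/13) = 677.308
Cutoffs: 1189.929 ± 3·677.308 → [-842.0, 3221.9]
Outside: 3410 → excluded.
Retained (n=13): Σ = 13249, mean = 13249/13 = 1019.154

1019 ms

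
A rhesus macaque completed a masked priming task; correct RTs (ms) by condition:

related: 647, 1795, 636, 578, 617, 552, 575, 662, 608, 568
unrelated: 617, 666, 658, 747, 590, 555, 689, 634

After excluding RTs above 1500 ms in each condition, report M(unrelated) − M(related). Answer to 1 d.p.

related: exclude 1795
M(related) = 5443/9 = 604.778
M(unrelated) = 5156/8 = 644.500
Difference = 644.500 − 604.778 = 39.722 ms

39.7 ms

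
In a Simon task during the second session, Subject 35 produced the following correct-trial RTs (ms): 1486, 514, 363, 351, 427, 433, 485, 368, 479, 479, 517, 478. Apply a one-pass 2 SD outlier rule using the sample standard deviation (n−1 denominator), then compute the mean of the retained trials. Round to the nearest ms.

445 ms

n = 12, ΣRT = 6380, M = 531.667
Σ(x−M)² = 1030450.67; s = √(1030450.67/11) = 306.068
Cutoffs: 531.667 ± 2·306.068 → [-80.5, 1143.8]
Outside: 1486 → excluded.
Retained (n=11): Σ = 4894, mean = 4894/11 = 444.909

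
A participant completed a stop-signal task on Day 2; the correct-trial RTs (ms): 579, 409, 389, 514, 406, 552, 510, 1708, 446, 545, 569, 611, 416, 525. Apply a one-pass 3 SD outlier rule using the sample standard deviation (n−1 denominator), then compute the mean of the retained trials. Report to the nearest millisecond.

n = 14, ΣRT = 8179, M = 584.214
Σ(x−M)² = 1428358.36; s = √(1428358.36/13) = 331.472
Cutoffs: 584.214 ± 3·331.472 → [-410.2, 1578.6]
Outside: 1708 → excluded.
Retained (n=13): Σ = 6471, mean = 6471/13 = 497.769

498 ms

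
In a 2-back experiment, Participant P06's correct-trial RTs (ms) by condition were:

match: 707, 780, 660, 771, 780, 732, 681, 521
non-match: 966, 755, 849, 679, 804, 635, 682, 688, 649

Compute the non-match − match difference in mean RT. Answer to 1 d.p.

M(match) = 5632/8 = 704.000
M(non-match) = 6707/9 = 745.222
Difference = 745.222 − 704.000 = 41.222 ms

41.2 ms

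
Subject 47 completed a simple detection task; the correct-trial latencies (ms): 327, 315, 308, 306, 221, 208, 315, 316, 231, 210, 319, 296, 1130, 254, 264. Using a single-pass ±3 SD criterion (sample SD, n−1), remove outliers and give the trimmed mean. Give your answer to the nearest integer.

n = 15, ΣRT = 5020, M = 334.667
Σ(x−M)² = 703763.33; s = √(703763.33/14) = 224.207
Cutoffs: 334.667 ± 3·224.207 → [-338.0, 1007.3]
Outside: 1130 → excluded.
Retained (n=14): Σ = 3890, mean = 3890/14 = 277.857

278 ms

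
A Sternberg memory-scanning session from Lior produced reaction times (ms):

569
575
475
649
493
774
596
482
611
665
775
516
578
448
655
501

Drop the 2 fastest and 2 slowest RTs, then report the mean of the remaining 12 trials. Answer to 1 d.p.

574.2 ms

Sorted: 448, 475, 482, 493, 501, 516, 569, 575, 578, 596, 611, 649, 655, 665, 774, 775
Drop lowest 2 (448, 475) and highest 2 (774, 775)
Remaining (n=12): Σ = 6890, mean = 6890/12 = 574.167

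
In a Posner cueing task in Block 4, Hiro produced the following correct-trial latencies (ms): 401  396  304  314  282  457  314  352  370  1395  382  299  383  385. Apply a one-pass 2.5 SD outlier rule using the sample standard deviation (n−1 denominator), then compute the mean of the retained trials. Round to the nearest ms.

357 ms

n = 14, ΣRT = 6034, M = 431.000
Σ(x−M)² = 1032012.00; s = √(1032012.00/13) = 281.754
Cutoffs: 431.000 ± 2.5·281.754 → [-273.4, 1135.4]
Outside: 1395 → excluded.
Retained (n=13): Σ = 4639, mean = 4639/13 = 356.846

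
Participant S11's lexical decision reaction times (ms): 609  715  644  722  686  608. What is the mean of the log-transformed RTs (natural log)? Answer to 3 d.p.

6.496

ln(RT): 6.4118, 6.5723, 6.4677, 6.5820, 6.5309, 6.4102
Σ ln(RT) = 38.9749
Mean = 38.9749/6 = 6.49581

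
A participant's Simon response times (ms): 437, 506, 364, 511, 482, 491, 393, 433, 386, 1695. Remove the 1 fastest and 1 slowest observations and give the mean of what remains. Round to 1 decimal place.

Sorted: 364, 386, 393, 433, 437, 482, 491, 506, 511, 1695
Drop lowest 1 (364) and highest 1 (1695)
Remaining (n=8): Σ = 3639, mean = 3639/8 = 454.875

454.9 ms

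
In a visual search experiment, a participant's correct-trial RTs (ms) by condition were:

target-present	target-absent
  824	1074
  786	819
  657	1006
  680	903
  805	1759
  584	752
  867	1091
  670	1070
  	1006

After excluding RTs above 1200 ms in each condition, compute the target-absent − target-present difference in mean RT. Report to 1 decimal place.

target-absent: exclude 1759
M(target-present) = 5873/8 = 734.125
M(target-absent) = 7721/8 = 965.125
Difference = 965.125 − 734.125 = 231.000 ms

231.0 ms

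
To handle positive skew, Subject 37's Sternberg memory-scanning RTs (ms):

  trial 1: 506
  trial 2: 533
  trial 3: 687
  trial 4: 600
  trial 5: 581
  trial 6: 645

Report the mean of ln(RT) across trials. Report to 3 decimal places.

6.378

ln(RT): 6.2265, 6.2785, 6.5323, 6.3969, 6.3648, 6.4693
Σ ln(RT) = 38.2683
Mean = 38.2683/6 = 6.37805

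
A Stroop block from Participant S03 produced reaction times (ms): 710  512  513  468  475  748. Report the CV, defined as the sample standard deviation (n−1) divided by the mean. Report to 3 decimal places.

0.218

n = 6, Σ = 3426, M = 571.0000
Σ(x−M)² = 77320.000; s = √(77320.000/5) = 124.3543
CV = 124.3543 / 571.0000 = 0.21778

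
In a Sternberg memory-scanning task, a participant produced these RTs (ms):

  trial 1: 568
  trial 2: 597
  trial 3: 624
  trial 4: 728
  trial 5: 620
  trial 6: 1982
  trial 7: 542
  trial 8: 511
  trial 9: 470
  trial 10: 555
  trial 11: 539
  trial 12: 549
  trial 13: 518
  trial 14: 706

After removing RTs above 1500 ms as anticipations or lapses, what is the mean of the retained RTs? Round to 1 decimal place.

Excluded: 1982
Retained (n=13): Σ = 7527
Mean = 7527/13 = 579.0000

579.0 ms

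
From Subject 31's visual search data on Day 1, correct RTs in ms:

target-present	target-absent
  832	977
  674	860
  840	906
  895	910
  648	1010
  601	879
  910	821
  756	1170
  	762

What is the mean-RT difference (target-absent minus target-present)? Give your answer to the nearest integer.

M(target-present) = 6156/8 = 769.500
M(target-absent) = 8295/9 = 921.667
Difference = 921.667 − 769.500 = 152.167 ms

152 ms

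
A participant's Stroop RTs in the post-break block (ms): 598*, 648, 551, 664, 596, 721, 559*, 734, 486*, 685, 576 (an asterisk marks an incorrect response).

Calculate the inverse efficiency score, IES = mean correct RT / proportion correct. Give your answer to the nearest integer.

Correct trials (n=8): 648, 551, 664, 596, 721, 734, 685, 576
Mean correct RT = 5175/8 = 646.8750 ms
Proportion correct = 8/11
IES = 646.8750 / (8/11) = 889.453 ms

889 ms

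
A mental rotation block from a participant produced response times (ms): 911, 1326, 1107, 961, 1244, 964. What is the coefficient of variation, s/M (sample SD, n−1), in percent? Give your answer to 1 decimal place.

n = 6, Σ = 6513, M = 1085.5000
Σ(x−M)² = 144137.500; s = √(144137.500/5) = 169.7866
CV = 169.7866 / 1085.5000 = 0.15641 = 15.641%

15.6%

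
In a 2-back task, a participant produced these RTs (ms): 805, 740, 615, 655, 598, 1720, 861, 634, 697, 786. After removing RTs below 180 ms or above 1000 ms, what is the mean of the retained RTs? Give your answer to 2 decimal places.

710.11 ms

Excluded: 1720
Retained (n=9): Σ = 6391
Mean = 6391/9 = 710.1111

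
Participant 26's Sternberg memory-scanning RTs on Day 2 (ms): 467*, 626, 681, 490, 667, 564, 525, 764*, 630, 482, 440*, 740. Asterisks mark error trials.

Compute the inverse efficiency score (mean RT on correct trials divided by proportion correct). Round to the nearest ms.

801 ms

Correct trials (n=9): 626, 681, 490, 667, 564, 525, 630, 482, 740
Mean correct RT = 5405/9 = 600.5556 ms
Proportion correct = 9/12
IES = 600.5556 / (9/12) = 800.741 ms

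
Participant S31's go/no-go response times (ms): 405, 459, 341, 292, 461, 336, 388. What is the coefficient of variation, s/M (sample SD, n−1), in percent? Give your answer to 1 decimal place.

16.7%

n = 7, Σ = 2682, M = 383.1429
Σ(x−M)² = 24622.857; s = √(24622.857/6) = 64.0610
CV = 64.0610 / 383.1429 = 0.16720 = 16.720%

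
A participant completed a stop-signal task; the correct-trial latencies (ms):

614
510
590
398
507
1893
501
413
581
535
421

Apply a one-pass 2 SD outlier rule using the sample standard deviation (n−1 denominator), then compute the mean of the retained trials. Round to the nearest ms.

n = 11, ΣRT = 6963, M = 633.000
Σ(x−M)² = 1799116.00; s = √(1799116.00/10) = 424.160
Cutoffs: 633.000 ± 2·424.160 → [-215.3, 1481.3]
Outside: 1893 → excluded.
Retained (n=10): Σ = 5070, mean = 5070/10 = 507.000

507 ms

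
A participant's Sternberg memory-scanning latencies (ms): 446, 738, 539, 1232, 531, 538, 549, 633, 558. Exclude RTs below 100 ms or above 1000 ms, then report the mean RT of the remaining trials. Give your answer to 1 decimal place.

Excluded: 1232
Retained (n=8): Σ = 4532
Mean = 4532/8 = 566.5000

566.5 ms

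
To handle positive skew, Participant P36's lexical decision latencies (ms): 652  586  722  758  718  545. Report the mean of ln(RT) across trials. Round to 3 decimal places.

6.491

ln(RT): 6.4800, 6.3733, 6.5820, 6.6307, 6.5765, 6.3008
Σ ln(RT) = 38.9433
Mean = 38.9433/6 = 6.49055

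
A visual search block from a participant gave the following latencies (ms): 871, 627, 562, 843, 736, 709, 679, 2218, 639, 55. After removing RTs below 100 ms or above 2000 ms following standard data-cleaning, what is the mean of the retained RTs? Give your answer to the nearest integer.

Excluded: 55, 2218
Retained (n=8): Σ = 5666
Mean = 5666/8 = 708.2500

708 ms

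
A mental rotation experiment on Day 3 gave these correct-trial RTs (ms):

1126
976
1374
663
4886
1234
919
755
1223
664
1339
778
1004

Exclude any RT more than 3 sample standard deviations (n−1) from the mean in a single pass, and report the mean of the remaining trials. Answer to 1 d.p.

1004.6 ms

n = 13, ΣRT = 16941, M = 1303.154
Σ(x−M)² = 14624351.69; s = √(14624351.69/12) = 1103.946
Cutoffs: 1303.154 ± 3·1103.946 → [-2008.7, 4615.0]
Outside: 4886 → excluded.
Retained (n=12): Σ = 12055, mean = 12055/12 = 1004.583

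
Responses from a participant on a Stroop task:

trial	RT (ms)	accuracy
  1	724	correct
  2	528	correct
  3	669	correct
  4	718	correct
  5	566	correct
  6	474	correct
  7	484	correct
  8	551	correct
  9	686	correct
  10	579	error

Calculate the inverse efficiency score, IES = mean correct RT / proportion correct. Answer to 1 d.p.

666.7 ms

Correct trials (n=9): 724, 528, 669, 718, 566, 474, 484, 551, 686
Mean correct RT = 5400/9 = 600.0000 ms
Proportion correct = 9/10
IES = 600.0000 / (9/10) = 666.667 ms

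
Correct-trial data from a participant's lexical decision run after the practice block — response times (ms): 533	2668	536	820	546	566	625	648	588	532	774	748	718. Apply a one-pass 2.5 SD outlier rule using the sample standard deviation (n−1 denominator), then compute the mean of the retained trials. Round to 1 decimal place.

636.2 ms

n = 13, ΣRT = 10302, M = 792.462
Σ(x−M)² = 3929943.23; s = √(3929943.23/12) = 572.272
Cutoffs: 792.462 ± 2.5·572.272 → [-638.2, 2223.1]
Outside: 2668 → excluded.
Retained (n=12): Σ = 7634, mean = 7634/12 = 636.167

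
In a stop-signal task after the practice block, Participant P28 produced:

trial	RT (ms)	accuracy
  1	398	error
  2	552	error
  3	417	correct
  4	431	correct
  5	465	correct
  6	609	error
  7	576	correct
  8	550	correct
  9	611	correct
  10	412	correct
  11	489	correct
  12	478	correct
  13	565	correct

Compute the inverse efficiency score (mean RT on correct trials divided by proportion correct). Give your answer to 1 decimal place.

Correct trials (n=10): 417, 431, 465, 576, 550, 611, 412, 489, 478, 565
Mean correct RT = 4994/10 = 499.4000 ms
Proportion correct = 10/13
IES = 499.4000 / (10/13) = 649.220 ms

649.2 ms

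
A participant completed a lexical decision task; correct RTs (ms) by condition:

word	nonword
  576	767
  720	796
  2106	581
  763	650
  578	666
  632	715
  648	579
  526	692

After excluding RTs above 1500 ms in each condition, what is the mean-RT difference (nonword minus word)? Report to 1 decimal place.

46.0 ms

word: exclude 2106
M(word) = 4443/7 = 634.714
M(nonword) = 5446/8 = 680.750
Difference = 680.750 − 634.714 = 46.036 ms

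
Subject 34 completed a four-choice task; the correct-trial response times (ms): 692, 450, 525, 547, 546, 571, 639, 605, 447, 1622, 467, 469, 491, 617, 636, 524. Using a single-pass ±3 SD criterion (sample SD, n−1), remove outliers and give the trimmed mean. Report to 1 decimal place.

548.4 ms

n = 16, ΣRT = 9848, M = 615.500
Σ(x−M)² = 1162842.00; s = √(1162842.00/15) = 278.429
Cutoffs: 615.500 ± 3·278.429 → [-219.8, 1450.8]
Outside: 1622 → excluded.
Retained (n=15): Σ = 8226, mean = 8226/15 = 548.400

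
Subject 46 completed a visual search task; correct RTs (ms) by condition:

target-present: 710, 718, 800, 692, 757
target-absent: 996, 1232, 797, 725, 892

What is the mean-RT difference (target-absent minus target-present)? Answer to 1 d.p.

M(target-present) = 3677/5 = 735.400
M(target-absent) = 4642/5 = 928.400
Difference = 928.400 − 735.400 = 193.000 ms

193.0 ms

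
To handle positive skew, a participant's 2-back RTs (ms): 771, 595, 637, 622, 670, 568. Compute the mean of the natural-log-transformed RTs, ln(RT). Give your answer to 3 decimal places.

6.463

ln(RT): 6.6477, 6.3886, 6.4568, 6.4329, 6.5073, 6.3421
Σ ln(RT) = 38.7754
Mean = 38.7754/6 = 6.46256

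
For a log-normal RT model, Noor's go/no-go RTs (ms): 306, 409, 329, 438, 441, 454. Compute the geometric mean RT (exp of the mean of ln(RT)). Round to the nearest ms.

ln(RT): 5.7236, 6.0137, 5.7961, 6.0822, 6.0890, 6.1181
Mean ln(RT) = 35.8227/6 = 5.97045
Geometric mean = exp(5.97045) = 391.68 ms

392 ms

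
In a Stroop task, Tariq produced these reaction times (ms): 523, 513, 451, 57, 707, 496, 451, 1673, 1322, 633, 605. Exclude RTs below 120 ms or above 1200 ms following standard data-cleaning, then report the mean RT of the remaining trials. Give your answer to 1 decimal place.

Excluded: 57, 1322, 1673
Retained (n=8): Σ = 4379
Mean = 4379/8 = 547.3750

547.4 ms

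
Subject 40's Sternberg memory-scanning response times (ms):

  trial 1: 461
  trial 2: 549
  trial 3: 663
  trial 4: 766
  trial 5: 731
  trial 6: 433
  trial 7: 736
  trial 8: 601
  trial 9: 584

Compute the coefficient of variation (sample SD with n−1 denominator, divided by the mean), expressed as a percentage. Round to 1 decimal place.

19.6%

n = 9, Σ = 5524, M = 613.7778
Σ(x−M)² = 115541.556; s = √(115541.556/8) = 120.1778
CV = 120.1778 / 613.7778 = 0.19580 = 19.580%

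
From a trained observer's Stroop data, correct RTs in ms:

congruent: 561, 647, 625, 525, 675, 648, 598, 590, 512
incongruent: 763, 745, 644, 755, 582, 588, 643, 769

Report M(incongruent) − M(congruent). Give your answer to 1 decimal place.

88.2 ms

M(congruent) = 5381/9 = 597.889
M(incongruent) = 5489/8 = 686.125
Difference = 686.125 − 597.889 = 88.236 ms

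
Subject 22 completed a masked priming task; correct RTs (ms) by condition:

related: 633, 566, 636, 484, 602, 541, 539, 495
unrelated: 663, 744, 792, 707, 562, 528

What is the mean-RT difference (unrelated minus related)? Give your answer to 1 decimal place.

104.0 ms

M(related) = 4496/8 = 562.000
M(unrelated) = 3996/6 = 666.000
Difference = 666.000 − 562.000 = 104.000 ms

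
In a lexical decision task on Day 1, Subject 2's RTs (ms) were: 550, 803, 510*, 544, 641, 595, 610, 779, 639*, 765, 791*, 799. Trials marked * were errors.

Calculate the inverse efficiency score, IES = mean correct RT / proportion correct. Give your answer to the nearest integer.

Correct trials (n=9): 550, 803, 544, 641, 595, 610, 779, 765, 799
Mean correct RT = 6086/9 = 676.2222 ms
Proportion correct = 9/12
IES = 676.2222 / (9/12) = 901.630 ms

902 ms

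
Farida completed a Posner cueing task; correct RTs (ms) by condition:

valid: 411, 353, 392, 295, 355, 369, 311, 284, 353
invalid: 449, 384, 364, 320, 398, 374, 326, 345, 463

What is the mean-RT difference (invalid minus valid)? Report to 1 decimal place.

M(valid) = 3123/9 = 347.000
M(invalid) = 3423/9 = 380.333
Difference = 380.333 − 347.000 = 33.333 ms

33.3 ms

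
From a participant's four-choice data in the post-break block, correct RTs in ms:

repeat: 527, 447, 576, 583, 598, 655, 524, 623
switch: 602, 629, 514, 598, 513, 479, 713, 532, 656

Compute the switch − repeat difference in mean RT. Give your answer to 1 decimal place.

15.2 ms

M(repeat) = 4533/8 = 566.625
M(switch) = 5236/9 = 581.778
Difference = 581.778 − 566.625 = 15.153 ms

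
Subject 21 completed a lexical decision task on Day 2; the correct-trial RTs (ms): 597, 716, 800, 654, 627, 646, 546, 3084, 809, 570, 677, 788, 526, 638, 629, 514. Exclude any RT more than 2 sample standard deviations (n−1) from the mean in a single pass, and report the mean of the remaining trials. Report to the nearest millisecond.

649 ms

n = 16, ΣRT = 12821, M = 801.312
Σ(x−M)² = 5684981.44; s = √(5684981.44/15) = 615.629
Cutoffs: 801.312 ± 2·615.629 → [-429.9, 2032.6]
Outside: 3084 → excluded.
Retained (n=15): Σ = 9737, mean = 9737/15 = 649.133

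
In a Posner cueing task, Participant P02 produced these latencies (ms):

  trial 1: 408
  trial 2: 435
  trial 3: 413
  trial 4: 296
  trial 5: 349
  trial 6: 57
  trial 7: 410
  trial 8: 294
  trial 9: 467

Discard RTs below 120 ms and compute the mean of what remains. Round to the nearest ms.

Excluded: 57
Retained (n=8): Σ = 3072
Mean = 3072/8 = 384.0000

384 ms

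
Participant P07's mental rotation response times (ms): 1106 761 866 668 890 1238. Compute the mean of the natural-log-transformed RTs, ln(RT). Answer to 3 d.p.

ln(RT): 7.0085, 6.6346, 6.7639, 6.5043, 6.7912, 7.1213
Σ ln(RT) = 40.8238
Mean = 40.8238/6 = 6.80396

6.804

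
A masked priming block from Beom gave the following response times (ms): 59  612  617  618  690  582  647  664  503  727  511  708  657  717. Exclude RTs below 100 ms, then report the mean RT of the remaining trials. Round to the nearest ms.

Excluded: 59
Retained (n=13): Σ = 8253
Mean = 8253/13 = 634.8462

635 ms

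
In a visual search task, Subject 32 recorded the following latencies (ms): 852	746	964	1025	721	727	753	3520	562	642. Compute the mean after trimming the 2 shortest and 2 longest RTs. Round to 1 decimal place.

793.8 ms

Sorted: 562, 642, 721, 727, 746, 753, 852, 964, 1025, 3520
Drop lowest 2 (562, 642) and highest 2 (1025, 3520)
Remaining (n=6): Σ = 4763, mean = 4763/6 = 793.833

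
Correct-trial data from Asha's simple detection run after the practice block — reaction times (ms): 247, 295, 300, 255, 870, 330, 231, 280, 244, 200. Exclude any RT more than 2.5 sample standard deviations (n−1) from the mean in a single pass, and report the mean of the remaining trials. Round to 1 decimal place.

n = 10, ΣRT = 3252, M = 325.200
Σ(x−M)² = 342605.60; s = √(342605.60/9) = 195.108
Cutoffs: 325.200 ± 2.5·195.108 → [-162.6, 813.0]
Outside: 870 → excluded.
Retained (n=9): Σ = 2382, mean = 2382/9 = 264.667

264.7 ms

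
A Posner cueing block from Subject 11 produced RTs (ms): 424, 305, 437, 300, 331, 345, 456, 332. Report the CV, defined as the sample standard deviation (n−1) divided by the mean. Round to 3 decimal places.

n = 8, Σ = 2930, M = 366.2500
Σ(x−M)² = 27403.500; s = √(27403.500/7) = 62.5682
CV = 62.5682 / 366.2500 = 0.17083

0.171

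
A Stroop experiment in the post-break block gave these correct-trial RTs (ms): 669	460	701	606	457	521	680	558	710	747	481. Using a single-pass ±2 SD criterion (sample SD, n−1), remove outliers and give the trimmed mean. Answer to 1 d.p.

n = 11, ΣRT = 6590, M = 599.091
Σ(x−M)² = 117312.91; s = √(117312.91/10) = 108.311
Cutoffs: 599.091 ± 2·108.311 → [382.5, 815.7]
No RTs fall outside the cutoffs; all 11 retained. Mean = 6590/11 = 599.091

599.1 ms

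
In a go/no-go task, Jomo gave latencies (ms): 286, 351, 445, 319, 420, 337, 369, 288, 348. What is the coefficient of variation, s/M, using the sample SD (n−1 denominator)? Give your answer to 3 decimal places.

0.154

n = 9, Σ = 3163, M = 351.4444
Σ(x−M)² = 23342.222; s = √(23342.222/8) = 54.0165
CV = 54.0165 / 351.4444 = 0.15370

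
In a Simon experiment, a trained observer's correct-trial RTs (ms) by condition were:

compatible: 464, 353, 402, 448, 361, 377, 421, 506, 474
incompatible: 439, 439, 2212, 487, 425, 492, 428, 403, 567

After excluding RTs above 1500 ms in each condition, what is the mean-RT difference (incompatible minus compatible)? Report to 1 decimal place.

37.1 ms

incompatible: exclude 2212
M(compatible) = 3806/9 = 422.889
M(incompatible) = 3680/8 = 460.000
Difference = 460.000 − 422.889 = 37.111 ms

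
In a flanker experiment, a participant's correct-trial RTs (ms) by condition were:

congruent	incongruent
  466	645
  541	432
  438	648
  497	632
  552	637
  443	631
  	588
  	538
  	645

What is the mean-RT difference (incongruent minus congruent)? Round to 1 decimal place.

M(congruent) = 2937/6 = 489.500
M(incongruent) = 5396/9 = 599.556
Difference = 599.556 − 489.500 = 110.056 ms

110.1 ms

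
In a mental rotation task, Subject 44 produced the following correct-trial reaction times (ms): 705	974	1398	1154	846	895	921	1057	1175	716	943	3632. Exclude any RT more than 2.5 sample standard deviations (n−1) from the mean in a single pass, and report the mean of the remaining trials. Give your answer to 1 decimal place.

980.4 ms

n = 12, ΣRT = 14416, M = 1201.333
Σ(x−M)² = 6869584.67; s = √(6869584.67/11) = 790.258
Cutoffs: 1201.333 ± 2.5·790.258 → [-774.3, 3177.0]
Outside: 3632 → excluded.
Retained (n=11): Σ = 10784, mean = 10784/11 = 980.364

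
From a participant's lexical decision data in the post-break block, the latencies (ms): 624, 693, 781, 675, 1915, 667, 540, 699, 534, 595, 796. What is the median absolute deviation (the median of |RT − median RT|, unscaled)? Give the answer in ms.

Sorted: 534, 540, 595, 624, 667, 675, 693, 699, 781, 796, 1915 → median = 675
|x − 675|: 51, 18, 106, 0, 1240, 8, 135, 24, 141, 80, 121
Sorted deviations: 0, 8, 18, 24, 51, 80, 106, 121, 135, 141, 1240 → MAD = 80

80 ms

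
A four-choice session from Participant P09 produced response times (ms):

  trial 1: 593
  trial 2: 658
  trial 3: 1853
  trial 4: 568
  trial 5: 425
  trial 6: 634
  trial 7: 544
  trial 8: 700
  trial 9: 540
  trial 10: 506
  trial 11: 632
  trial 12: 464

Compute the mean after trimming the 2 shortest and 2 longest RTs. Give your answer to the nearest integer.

Sorted: 425, 464, 506, 540, 544, 568, 593, 632, 634, 658, 700, 1853
Drop lowest 2 (425, 464) and highest 2 (700, 1853)
Remaining (n=8): Σ = 4675, mean = 4675/8 = 584.375

584 ms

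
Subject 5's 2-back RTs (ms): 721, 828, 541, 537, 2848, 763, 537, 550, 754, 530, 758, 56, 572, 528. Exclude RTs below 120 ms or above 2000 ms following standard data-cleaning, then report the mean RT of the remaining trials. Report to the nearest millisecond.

Excluded: 56, 2848
Retained (n=12): Σ = 7619
Mean = 7619/12 = 634.9167

635 ms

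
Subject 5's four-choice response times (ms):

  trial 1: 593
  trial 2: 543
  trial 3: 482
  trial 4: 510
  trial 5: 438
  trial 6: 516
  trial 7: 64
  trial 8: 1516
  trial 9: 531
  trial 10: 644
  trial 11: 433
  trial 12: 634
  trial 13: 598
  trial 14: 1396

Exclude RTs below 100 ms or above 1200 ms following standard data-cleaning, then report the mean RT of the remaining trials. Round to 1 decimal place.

538.4 ms

Excluded: 64, 1396, 1516
Retained (n=11): Σ = 5922
Mean = 5922/11 = 538.3636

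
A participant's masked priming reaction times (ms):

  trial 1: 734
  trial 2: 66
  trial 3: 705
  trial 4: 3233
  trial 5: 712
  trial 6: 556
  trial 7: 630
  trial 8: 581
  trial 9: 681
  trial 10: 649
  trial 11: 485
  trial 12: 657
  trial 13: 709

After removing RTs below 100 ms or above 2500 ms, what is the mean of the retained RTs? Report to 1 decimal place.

645.4 ms

Excluded: 66, 3233
Retained (n=11): Σ = 7099
Mean = 7099/11 = 645.3636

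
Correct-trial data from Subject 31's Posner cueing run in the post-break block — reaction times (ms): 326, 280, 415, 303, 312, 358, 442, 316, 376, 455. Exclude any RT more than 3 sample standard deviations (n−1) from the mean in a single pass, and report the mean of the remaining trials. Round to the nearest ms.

358 ms

n = 10, ΣRT = 3583, M = 358.300
Σ(x−M)² = 34050.10; s = √(34050.10/9) = 61.509
Cutoffs: 358.300 ± 3·61.509 → [173.8, 542.8]
No RTs fall outside the cutoffs; all 10 retained. Mean = 3583/10 = 358.300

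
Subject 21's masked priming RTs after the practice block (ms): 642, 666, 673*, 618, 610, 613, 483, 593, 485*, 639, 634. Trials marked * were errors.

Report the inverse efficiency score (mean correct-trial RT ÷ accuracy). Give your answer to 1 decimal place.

746.6 ms

Correct trials (n=9): 642, 666, 618, 610, 613, 483, 593, 639, 634
Mean correct RT = 5498/9 = 610.8889 ms
Proportion correct = 9/11
IES = 610.8889 / (9/11) = 746.642 ms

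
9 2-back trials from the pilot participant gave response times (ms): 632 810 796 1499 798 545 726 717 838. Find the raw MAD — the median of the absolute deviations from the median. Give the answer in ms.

Sorted: 545, 632, 717, 726, 796, 798, 810, 838, 1499 → median = 796
|x − 796|: 164, 14, 0, 703, 2, 251, 70, 79, 42
Sorted deviations: 0, 2, 14, 42, 70, 79, 164, 251, 703 → MAD = 70

70 ms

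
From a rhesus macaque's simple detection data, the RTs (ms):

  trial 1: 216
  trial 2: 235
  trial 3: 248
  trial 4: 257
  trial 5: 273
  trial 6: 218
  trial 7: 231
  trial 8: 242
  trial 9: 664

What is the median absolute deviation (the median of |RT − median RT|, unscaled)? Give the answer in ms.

Sorted: 216, 218, 231, 235, 242, 248, 257, 273, 664 → median = 242
|x − 242|: 26, 7, 6, 15, 31, 24, 11, 0, 422
Sorted deviations: 0, 6, 7, 11, 15, 24, 26, 31, 422 → MAD = 15

15 ms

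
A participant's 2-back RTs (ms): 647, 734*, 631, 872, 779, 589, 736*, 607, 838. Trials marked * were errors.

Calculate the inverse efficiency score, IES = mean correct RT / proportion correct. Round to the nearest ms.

Correct trials (n=7): 647, 631, 872, 779, 589, 607, 838
Mean correct RT = 4963/7 = 709.0000 ms
Proportion correct = 7/9
IES = 709.0000 / (7/9) = 911.571 ms

912 ms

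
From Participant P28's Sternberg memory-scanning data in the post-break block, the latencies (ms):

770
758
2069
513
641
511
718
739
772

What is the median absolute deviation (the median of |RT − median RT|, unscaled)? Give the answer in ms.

33 ms

Sorted: 511, 513, 641, 718, 739, 758, 770, 772, 2069 → median = 739
|x − 739|: 31, 19, 1330, 226, 98, 228, 21, 0, 33
Sorted deviations: 0, 19, 21, 31, 33, 98, 226, 228, 1330 → MAD = 33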